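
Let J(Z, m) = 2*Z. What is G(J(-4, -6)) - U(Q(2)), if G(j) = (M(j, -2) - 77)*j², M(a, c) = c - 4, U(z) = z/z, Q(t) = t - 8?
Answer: -5313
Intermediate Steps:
Q(t) = -8 + t
U(z) = 1
M(a, c) = -4 + c
G(j) = -83*j² (G(j) = ((-4 - 2) - 77)*j² = (-6 - 77)*j² = -83*j²)
G(J(-4, -6)) - U(Q(2)) = -83*(2*(-4))² - 1*1 = -83*(-8)² - 1 = -83*64 - 1 = -5312 - 1 = -5313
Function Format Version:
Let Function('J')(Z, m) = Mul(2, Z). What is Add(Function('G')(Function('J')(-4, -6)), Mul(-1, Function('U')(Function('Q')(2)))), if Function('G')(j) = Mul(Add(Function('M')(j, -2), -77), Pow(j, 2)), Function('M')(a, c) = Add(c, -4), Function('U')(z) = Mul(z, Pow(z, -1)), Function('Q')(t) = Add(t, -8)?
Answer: -5313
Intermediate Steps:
Function('Q')(t) = Add(-8, t)
Function('U')(z) = 1
Function('M')(a, c) = Add(-4, c)
Function('G')(j) = Mul(-83, Pow(j, 2)) (Function('G')(j) = Mul(Add(Add(-4, -2), -77), Pow(j, 2)) = Mul(Add(-6, -77), Pow(j, 2)) = Mul(-83, Pow(j, 2)))
Add(Function('G')(Function('J')(-4, -6)), Mul(-1, Function('U')(Function('Q')(2)))) = Add(Mul(-83, Pow(Mul(2, -4), 2)), Mul(-1, 1)) = Add(Mul(-83, Pow(-8, 2)), -1) = Add(Mul(-83, 64), -1) = Add(-5312, -1) = -5313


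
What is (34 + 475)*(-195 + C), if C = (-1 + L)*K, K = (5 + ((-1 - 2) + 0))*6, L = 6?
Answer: -68715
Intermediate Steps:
K = 12 (K = (5 + (-3 + 0))*6 = (5 - 3)*6 = 2*6 = 12)
C = 60 (C = (-1 + 6)*12 = 5*12 = 60)
(34 + 475)*(-195 + C) = (34 + 475)*(-195 + 60) = 509*(-135) = -68715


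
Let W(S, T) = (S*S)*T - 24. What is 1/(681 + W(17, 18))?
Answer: 1/5859 ≈ 0.00017068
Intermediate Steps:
W(S, T) = -24 + T*S**2 (W(S, T) = S**2*T - 24 = T*S**2 - 24 = -24 + T*S**2)
1/(681 + W(17, 18)) = 1/(681 + (-24 + 18*17**2)) = 1/(681 + (-24 + 18*289)) = 1/(681 + (-24 + 5202)) = 1/(681 + 5178) = 1/5859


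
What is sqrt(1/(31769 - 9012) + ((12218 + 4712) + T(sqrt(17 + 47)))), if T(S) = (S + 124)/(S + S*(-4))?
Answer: sqrt(35059511346230)/45514 ≈ 130.09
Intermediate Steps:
T(S) = -(124 + S)/(3*S) (T(S) = (124 + S)/(S - 4*S) = (124 + S)/((-3*S)) = (124 + S)*(-1/(3*S)) = -(124 + S)/(3*S))
sqrt(1/(31769 - 9012) + ((12218 + 4712) + T(sqrt(17 + 47)))) = sqrt(1/(31769 - 9012) + ((12218 + 4712) + (-124 - sqrt(17 + 47))/(3*(sqrt(17 + 47))))) = sqrt(1/22757 + (16930 + (-124 - sqrt(64))/(3*(sqrt(64))))) = sqrt(1/22757 + (16930 + (1/3)*(-124 - 1*8)/8)) = sqrt(1/22757 + (16930 + (1/3)*(1/8)*(-124 - 8))) = sqrt(1/22757 + (16930 + (1/3)*(1/8)*(-132))) = sqrt(1/22757 + (16930 - 11/2)) = sqrt(1/22757 + 33849/2) = sqrt(770301695/45514) = sqrt(35059511346230)/45514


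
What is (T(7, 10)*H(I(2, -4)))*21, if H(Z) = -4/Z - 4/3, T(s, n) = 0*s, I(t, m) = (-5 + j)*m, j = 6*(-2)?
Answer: 0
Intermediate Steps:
j = -12
I(t, m) = -17*m (I(t, m) = (-5 - 12)*m = -17*m)
T(s, n) = 0
H(Z) = -4/3 - 4/Z (H(Z) = -4/Z - 4*⅓ = -4/Z - 4/3 = -4/3 - 4/Z)
(T(7, 10)*H(I(2, -4)))*21 = (0*(-4/3 - 4/((-17*(-4)))))*21 = (0*(-4/3 - 4/68))*21 = (0*(-4/3 - 4*1/68))*21 = (0*(-4/3 - 1/17))*21 = (0*(-71/51))*21 = 0*21 = 0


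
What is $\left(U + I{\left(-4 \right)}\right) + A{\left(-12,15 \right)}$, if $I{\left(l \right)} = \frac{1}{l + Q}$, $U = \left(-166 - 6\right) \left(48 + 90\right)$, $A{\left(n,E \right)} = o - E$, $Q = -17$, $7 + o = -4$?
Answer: $- \frac{499003}{21} \approx -23762.0$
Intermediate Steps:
$o = -11$ ($o = -7 - 4 = -11$)
$A{\left(n,E \right)} = -11 - E$
$U = -23736$ ($U = \left(-172\right) 138 = -23736$)
$I{\left(l \right)} = \frac{1}{-17 + l}$ ($I{\left(l \right)} = \frac{1}{l - 17} = \frac{1}{-17 + l}$)
$\left(U + I{\left(-4 \right)}\right) + A{\left(-12,15 \right)} = \left(-23736 + \frac{1}{-17 - 4}\right) - 26 = \left(-23736 + \frac{1}{-21}\right) - 26 = \left(-23736 - \frac{1}{21}\right) - 26 = - \frac{498457}{21} - 26 = - \frac{499003}{21}$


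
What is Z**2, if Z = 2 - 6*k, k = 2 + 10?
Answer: 4900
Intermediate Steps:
k = 12
Z = -70 (Z = 2 - 6*12 = 2 - 72 = -70)
Z**2 = (-70)**2 = 4900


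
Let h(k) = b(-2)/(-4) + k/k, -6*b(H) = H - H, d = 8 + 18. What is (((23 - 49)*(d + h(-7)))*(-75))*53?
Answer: 2790450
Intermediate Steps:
d = 26
b(H) = 0 (b(H) = -(H - H)/6 = -1/6*0 = 0)
h(k) = 1 (h(k) = 0/(-4) + k/k = 0*(-1/4) + 1 = 0 + 1 = 1)
(((23 - 49)*(d + h(-7)))*(-75))*53 = (((23 - 49)*(26 + 1))*(-75))*53 = (-26*27*(-75))*53 = -702*(-75)*53 = 52650*53 = 2790450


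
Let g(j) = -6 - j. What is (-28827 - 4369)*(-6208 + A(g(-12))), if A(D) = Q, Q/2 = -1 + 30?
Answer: 204155400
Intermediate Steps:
Q = 58 (Q = 2*(-1 + 30) = 2*29 = 58)
A(D) = 58
(-28827 - 4369)*(-6208 + A(g(-12))) = (-28827 - 4369)*(-6208 + 58) = -33196*(-6150) = 204155400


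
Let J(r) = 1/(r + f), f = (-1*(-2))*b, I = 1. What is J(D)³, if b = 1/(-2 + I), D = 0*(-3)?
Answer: -⅛ ≈ -0.12500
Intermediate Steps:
D = 0
b = -1 (b = 1/(-2 + 1) = 1/(-1) = -1)
f = -2 (f = -1*(-2)*(-1) = 2*(-1) = -2)
J(r) = 1/(-2 + r) (J(r) = 1/(r - 2) = 1/(-2 + r))
J(D)³ = (1/(-2 + 0))³ = (1/(-2))³ = (-½)³ = -⅛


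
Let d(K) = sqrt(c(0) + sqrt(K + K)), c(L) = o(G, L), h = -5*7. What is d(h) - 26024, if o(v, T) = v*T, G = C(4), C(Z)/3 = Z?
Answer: -26024 + (-70)**(1/4) ≈ -26022.0 + 2.0453*I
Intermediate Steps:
C(Z) = 3*Z
G = 12 (G = 3*4 = 12)
h = -35
o(v, T) = T*v
c(L) = 12*L (c(L) = L*12 = 12*L)
d(K) = 2**(1/4)*K**(1/4) (d(K) = sqrt(12*0 + sqrt(K + K)) = sqrt(0 + sqrt(2*K)) = sqrt(0 + sqrt(2)*sqrt(K)) = sqrt(sqrt(2)*sqrt(K)) = 2**(1/4)*K**(1/4))
d(h) - 26024 = 2**(1/4)*(-35)**(1/4) - 26024 = (-70)**(1/4) - 26024 = -26024 + (-70)**(1/4)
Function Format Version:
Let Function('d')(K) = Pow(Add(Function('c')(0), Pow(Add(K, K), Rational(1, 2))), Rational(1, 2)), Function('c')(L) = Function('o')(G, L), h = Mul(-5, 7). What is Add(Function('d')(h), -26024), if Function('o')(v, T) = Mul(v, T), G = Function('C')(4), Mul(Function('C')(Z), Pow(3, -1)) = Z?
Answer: Add(-26024, Pow(-70, Rational(1, 4))) ≈ Add(-26022., Mul(2.0453, I))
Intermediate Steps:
Function('C')(Z) = Mul(3, Z)
G = 12 (G = Mul(3, 4) = 12)
h = -35
Function('o')(v, T) = Mul(T, v)
Function('c')(L) = Mul(12, L) (Function('c')(L) = Mul(L, 12) = Mul(12, L))
Function('d')(K) = Mul(Pow(2, Rational(1, 4)), Pow(K, Rational(1, 4))) (Function('d')(K) = Pow(Add(Mul(12, 0), Pow(Add(K, K), Rational(1, 2))), Rational(1, 2)) = Pow(Add(0, Pow(Mul(2, K), Rational(1, 2))), Rational(1, 2)) = Pow(Add(0, Mul(Pow(2, Rational(1, 2)), Pow(K, Rational(1, 2)))), Rational(1, 2)) = Pow(Mul(Pow(2, Rational(1, 2)), Pow(K, Rational(1, 2))), Rational(1, 2)) = Mul(Pow(2, Rational(1, 4)), Pow(K, Rational(1, 4))))
Add(Function('d')(h), -26024) = Add(Mul(Pow(2, Rational(1, 4)), Pow(-35, Rational(1, 4))), -26024) = Add(Pow(-70, Rational(1, 4)), -26024) = Add(-26024, Pow(-70, Rational(1, 4)))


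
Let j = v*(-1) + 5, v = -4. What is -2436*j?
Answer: -21924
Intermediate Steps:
j = 9 (j = -4*(-1) + 5 = 4 + 5 = 9)
-2436*j = -2436*9 = -21924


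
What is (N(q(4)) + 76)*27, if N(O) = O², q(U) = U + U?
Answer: 3780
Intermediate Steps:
q(U) = 2*U
(N(q(4)) + 76)*27 = ((2*4)² + 76)*27 = (8² + 76)*27 = (64 + 76)*27 = 140*27 = 3780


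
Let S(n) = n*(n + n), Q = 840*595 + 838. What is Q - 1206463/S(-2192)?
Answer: 4810993800001/9609728 ≈ 5.0064e+5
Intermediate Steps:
Q = 500638 (Q = 499800 + 838 = 500638)
S(n) = 2*n**2 (S(n) = n*(2*n) = 2*n**2)
Q - 1206463/S(-2192) = 500638 - 1206463/(2*(-2192)**2) = 500638 - 1206463/(2*4804864) = 500638 - 1206463/9609728 = 4810993800001/9609728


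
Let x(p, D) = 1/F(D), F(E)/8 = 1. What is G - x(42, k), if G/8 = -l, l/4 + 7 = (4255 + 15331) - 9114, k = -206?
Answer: -2679041/8 ≈ -3.3488e+5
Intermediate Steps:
F(E) = 8 (F(E) = 8*1 = 8)
l = 41860 (l = -28 + 4*((4255 + 15331) - 9114) = -28 + 4*(19586 - 9114) = -28 + 4*10472 = -28 + 41888 = 41860)
x(p, D) = ⅛ (x(p, D) = 1/8 = ⅛)
G = -334880 (G = 8*(-1*41860) = 8*(-41860) = -334880)
G - x(42, k) = -334880 - 1*⅛ = -334880 - ⅛ = -2679041/8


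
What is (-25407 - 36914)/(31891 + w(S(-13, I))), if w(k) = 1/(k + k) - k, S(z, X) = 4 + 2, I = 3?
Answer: -747852/382621 ≈ -1.9545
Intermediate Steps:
S(z, X) = 6
w(k) = 1/(2*k) - k
(-25407 - 36914)/(31891 + w(S(-13, I))) = (-25407 - 36914)/(31891 + ((½)/6 - 1*6)) = -62321/(31891 + ((½)*(⅙) - 6)) = -62321/(31891 + (1/12 - 6)) = -62321/(31891 - 71/12) = -62321/382621/12 = -62321*12/382621 = -747852/382621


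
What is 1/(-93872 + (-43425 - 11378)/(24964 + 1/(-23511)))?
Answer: -586928603/55097450294149 ≈ -1.0653e-5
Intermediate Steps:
1/(-93872 + (-43425 - 11378)/(24964 + 1/(-23511))) = 1/(-93872 - 54803/(24964 - 1/23511)) = 1/(-93872 - 54803/586928603/23511) = 1/(-93872 - 54803*23511/586928603) = 1/(-93872 - 1288473333/586928603) = 1/(-55097450294149/586928603) = -586928603/55097450294149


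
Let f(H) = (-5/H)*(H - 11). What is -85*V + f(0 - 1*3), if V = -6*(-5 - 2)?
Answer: -10780/3 ≈ -3593.3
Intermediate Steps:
V = 42 (V = -6*(-7) = 42)
f(H) = -5*(-11 + H)/H (f(H) = (-5/H)*(-11 + H) = -5*(-11 + H)/H)
-85*V + f(0 - 1*3) = -85*42 + (-5 + 55/(0 - 1*3)) = -3570 + (-5 + 55/(0 - 3)) = -3570 + (-5 + 55/(-3)) = -3570 + (-5 + 55*(-⅓)) = -3570 + (-5 - 55/3) = -3570 - 70/3 = -10780/3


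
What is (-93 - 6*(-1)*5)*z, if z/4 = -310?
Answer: 78120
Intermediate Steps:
z = -1240 (z = 4*(-310) = -1240)
(-93 - 6*(-1)*5)*z = (-93 - 6*(-1)*5)*(-1240) = (-93 + 6*5)*(-1240) = (-93 + 30)*(-1240) = -63*(-1240) = 78120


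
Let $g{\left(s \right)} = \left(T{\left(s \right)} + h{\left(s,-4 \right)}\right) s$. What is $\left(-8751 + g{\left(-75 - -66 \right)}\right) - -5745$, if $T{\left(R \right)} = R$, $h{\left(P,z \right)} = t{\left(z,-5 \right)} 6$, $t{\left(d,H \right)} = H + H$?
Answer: $-2385$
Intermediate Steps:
$t{\left(d,H \right)} = 2 H$
$h{\left(P,z \right)} = -60$ ($h{\left(P,z \right)} = 2 \left(-5\right) 6 = \left(-10\right) 6 = -60$)
$g{\left(s \right)} = s \left(-60 + s\right)$ ($g{\left(s \right)} = \left(s - 60\right) s = \left(-60 + s\right) s = s \left(-60 + s\right)$)
$\left(-8751 + g{\left(-75 - -66 \right)}\right) - -5745 = \left(-8751 + \left(-75 - -66\right) \left(-60 - 9\right)\right) - -5745 = \left(-8751 + \left(-75 + 66\right) \left(-60 + \left(-75 + 66\right)\right)\right) + 5745 = \left(-8751 - 9 \left(-60 - 9\right)\right) + 5745 = \left(-8751 - -621\right) + 5745 = \left(-8751 + 621\right) + 5745 = -8130 + 5745 = -2385$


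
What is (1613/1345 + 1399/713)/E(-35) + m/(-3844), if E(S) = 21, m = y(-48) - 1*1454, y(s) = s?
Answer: 675842773/1248598470 ≈ 0.54128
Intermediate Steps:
m = -1502 (m = -48 - 1*1454 = -48 - 1454 = -1502)
(1613/1345 + 1399/713)/E(-35) + m/(-3844) = (1613/1345 + 1399/713)/21 - 1502/(-3844) = (1613*(1/1345) + 1399*(1/713))*(1/21) - 1502*(-1/3844) = (1613/1345 + 1399/713)*(1/21) + 751/1922 = (3031724/958985)*(1/21) + 751/1922 = 3031724/20138685 + 751/1922 = 675842773/1248598470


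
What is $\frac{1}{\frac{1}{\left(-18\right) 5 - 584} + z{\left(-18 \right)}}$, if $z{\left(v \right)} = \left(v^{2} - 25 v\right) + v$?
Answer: $\frac{674}{509543} \approx 0.0013228$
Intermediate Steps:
$z{\left(v \right)} = v^{2} - 24 v$
$\frac{1}{\frac{1}{\left(-18\right) 5 - 584} + z{\left(-18 \right)}} = \frac{1}{\frac{1}{\left(-18\right) 5 - 584} - 18 \left(-24 - 18\right)} = \frac{1}{\frac{1}{-90 - 584} - -756} = \frac{1}{\frac{1}{-674} + 756} = \frac{1}{- \frac{1}{674} + 756} = \frac{1}{\frac{509543}{674}} = \frac{674}{509543}$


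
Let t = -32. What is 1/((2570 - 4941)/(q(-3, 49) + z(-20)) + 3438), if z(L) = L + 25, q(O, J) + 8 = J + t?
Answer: 14/45761 ≈ 0.00030594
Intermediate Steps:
q(O, J) = -40 + J (q(O, J) = -8 + (J - 32) = -8 + (-32 + J) = -40 + J)
z(L) = 25 + L
1/((2570 - 4941)/(q(-3, 49) + z(-20)) + 3438) = 1/((2570 - 4941)/((-40 + 49) + (25 - 20)) + 3438) = 1/(-2371/(9 + 5) + 3438) = 1/(-2371/14 + 3438) = 1/(45761/14) = 14/45761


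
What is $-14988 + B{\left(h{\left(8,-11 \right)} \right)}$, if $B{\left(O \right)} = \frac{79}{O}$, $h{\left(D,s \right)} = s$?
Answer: $- \frac{164947}{11} \approx -14995.0$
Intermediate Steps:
$-14988 + B{\left(h{\left(8,-11 \right)} \right)} = -14988 + \frac{79}{-11} = -14988 + 79 \left(- \frac{1}{11}\right) = -14988 - \frac{79}{11} = - \frac{164947}{11}$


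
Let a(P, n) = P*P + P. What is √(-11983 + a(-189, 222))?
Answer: √23549 ≈ 153.46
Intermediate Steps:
a(P, n) = P + P² (a(P, n) = P² + P = P + P²)
√(-11983 + a(-189, 222)) = √(-11983 - 189*(1 - 189)) = √(-11983 - 189*(-188)) = √(-11983 + 35532) = √23549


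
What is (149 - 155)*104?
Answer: -624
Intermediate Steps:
(149 - 155)*104 = -6*104 = -624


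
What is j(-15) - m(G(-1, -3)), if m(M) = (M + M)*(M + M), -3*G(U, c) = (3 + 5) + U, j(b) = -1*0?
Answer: -196/9 ≈ -21.778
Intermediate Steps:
j(b) = 0
G(U, c) = -8/3 - U/3 (G(U, c) = -((3 + 5) + U)/3 = -(8 + U)/3 = -8/3 - U/3)
m(M) = 4*M² (m(M) = (2*M)*(2*M) = 4*M²)
j(-15) - m(G(-1, -3)) = 0 - 4*(-8/3 - ⅓*(-1))² = 0 - 4*(-8/3 + ⅓)² = 0 - 4*(-7/3)² = 0 - 4*49/9 = 0 - 1*196/9 = 0 - 196/9 = -196/9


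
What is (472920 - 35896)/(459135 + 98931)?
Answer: 218512/279033 ≈ 0.78310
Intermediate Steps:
(472920 - 35896)/(459135 + 98931) = 437024/558066 = 437024*(1/558066) = 218512/279033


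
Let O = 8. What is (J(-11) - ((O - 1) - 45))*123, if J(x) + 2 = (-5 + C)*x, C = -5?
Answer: 17958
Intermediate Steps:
J(x) = -2 - 10*x (J(x) = -2 + (-5 - 5)*x = -2 - 10*x)
(J(-11) - ((O - 1) - 45))*123 = ((-2 - 10*(-11)) - ((8 - 1) - 45))*123 = ((-2 + 110) - (7 - 45))*123 = (108 - 1*(-38))*123 = (108 + 38)*123 = 146*123 = 17958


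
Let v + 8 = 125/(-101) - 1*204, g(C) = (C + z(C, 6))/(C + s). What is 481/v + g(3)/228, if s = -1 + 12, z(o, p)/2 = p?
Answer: -51582499/22915368 ≈ -2.2510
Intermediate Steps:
z(o, p) = 2*p
s = 11
g(C) = (12 + C)/(11 + C) (g(C) = (C + 2*6)/(C + 11) = (C + 12)/(11 + C) = (12 + C)/(11 + C))
v = -21537/101 (v = -8 + (125/(-101) - 1*204) = -8 + (125*(-1/101) - 204) = -8 + (-125/101 - 204) = -8 - 20729/101 = -21537/101 ≈ -213.24)
481/v + g(3)/228 = 481/(-21537/101) + ((12 + 3)/(11 + 3))/228 = 481*(-101/21537) + (15/14)*(1/228) = -48581/21537 + ((1/14)*15)*(1/228) = -48581/21537 + (15/14)*(1/228) = -48581/21537 + 5/1064 = -51582499/22915368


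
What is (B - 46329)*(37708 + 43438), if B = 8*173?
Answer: -3647106970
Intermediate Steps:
B = 1384
(B - 46329)*(37708 + 43438) = (1384 - 46329)*(37708 + 43438) = -44945*81146 = -3647106970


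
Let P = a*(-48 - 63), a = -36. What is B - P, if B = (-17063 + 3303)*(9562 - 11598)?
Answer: 28011364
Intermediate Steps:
B = 28015360 (B = -13760*(-2036) = 28015360)
P = 3996 (P = -36*(-48 - 63) = -36*(-111) = 3996)
B - P = 28015360 - 1*3996 = 28015360 - 3996 = 28011364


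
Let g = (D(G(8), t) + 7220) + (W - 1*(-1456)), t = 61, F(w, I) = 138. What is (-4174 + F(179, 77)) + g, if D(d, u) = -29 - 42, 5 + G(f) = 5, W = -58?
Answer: 4511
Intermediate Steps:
G(f) = 0 (G(f) = -5 + 5 = 0)
D(d, u) = -71
g = 8547 (g = (-71 + 7220) + (-58 - 1*(-1456)) = 7149 + (-58 + 1456) = 7149 + 1398 = 8547)
(-4174 + F(179, 77)) + g = (-4174 + 138) + 8547 = -4036 + 8547 = 4511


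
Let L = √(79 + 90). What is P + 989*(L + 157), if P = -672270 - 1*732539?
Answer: -1236679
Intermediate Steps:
L = 13 (L = √169 = 13)
P = -1404809 (P = -672270 - 732539 = -1404809)
P + 989*(L + 157) = -1404809 + 989*(13 + 157) = -1404809 + 989*170 = -1404809 + 168130 = -1236679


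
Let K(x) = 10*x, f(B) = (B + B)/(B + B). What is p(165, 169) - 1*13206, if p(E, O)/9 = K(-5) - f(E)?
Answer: -13665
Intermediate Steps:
f(B) = 1 (f(B) = (2*B)/((2*B)) = (2*B)*(1/(2*B)) = 1)
p(E, O) = -459 (p(E, O) = 9*(10*(-5) - 1*1) = 9*(-50 - 1) = 9*(-51) = -459)
p(165, 169) - 1*13206 = -459 - 1*13206 = -459 - 13206 = -13665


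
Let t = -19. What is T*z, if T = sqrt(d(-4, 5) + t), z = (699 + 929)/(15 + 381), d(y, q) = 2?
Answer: 37*I*sqrt(17)/9 ≈ 16.951*I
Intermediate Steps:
z = 37/9 (z = 1628/396 = 1628*(1/396) = 37/9 ≈ 4.1111)
T = I*sqrt(17) (T = sqrt(2 - 19) = sqrt(-17) = I*sqrt(17) ≈ 4.1231*I)
T*z = (I*sqrt(17))*(37/9) = 37*I*sqrt(17)/9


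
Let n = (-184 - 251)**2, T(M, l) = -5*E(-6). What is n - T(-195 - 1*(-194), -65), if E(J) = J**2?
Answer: 189405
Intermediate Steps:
T(M, l) = -180 (T(M, l) = -5*(-6)**2 = -5*36 = -180)
n = 189225 (n = (-435)**2 = 189225)
n - T(-195 - 1*(-194), -65) = 189225 - 1*(-180) = 189225 + 180 = 189405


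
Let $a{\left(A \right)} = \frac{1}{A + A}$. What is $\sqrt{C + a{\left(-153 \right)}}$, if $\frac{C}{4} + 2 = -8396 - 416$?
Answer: $\frac{i \sqrt{366803458}}{102} \approx 187.77 i$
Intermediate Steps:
$C = -35256$ ($C = -8 + 4 \left(-8396 - 416\right) = -8 + 4 \left(-8812\right) = -8 - 35248 = -35256$)
$a{\left(A \right)} = \frac{1}{2 A}$
$\sqrt{C + a{\left(-153 \right)}} = \sqrt{-35256 + \frac{1}{2 \left(-153\right)}} = \sqrt{-35256 + \frac{1}{2} \left(- \frac{1}{153}\right)} = \sqrt{-35256 - \frac{1}{306}} = \sqrt{- \frac{10788337}{306}} = \frac{i \sqrt{366803458}}{102}$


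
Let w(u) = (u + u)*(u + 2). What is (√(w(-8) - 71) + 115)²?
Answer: 14400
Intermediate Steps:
w(u) = 2*u*(2 + u) (w(u) = (2*u)*(2 + u) = 2*u*(2 + u))
(√(w(-8) - 71) + 115)² = (√(2*(-8)*(2 - 8) - 71) + 115)² = (√(2*(-8)*(-6) - 71) + 115)² = (√(96 - 71) + 115)² = (√25 + 115)² = (5 + 115)² = 120² = 14400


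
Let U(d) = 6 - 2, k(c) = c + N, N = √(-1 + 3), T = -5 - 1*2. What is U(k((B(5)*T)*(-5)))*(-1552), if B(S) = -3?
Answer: -6208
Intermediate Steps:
T = -7 (T = -5 - 2 = -7)
N = √2 ≈ 1.4142
k(c) = c + √2
U(d) = 4
U(k((B(5)*T)*(-5)))*(-1552) = 4*(-1552) = -6208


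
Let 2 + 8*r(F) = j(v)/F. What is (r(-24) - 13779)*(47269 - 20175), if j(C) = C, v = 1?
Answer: -35840173499/96 ≈ -3.7334e+8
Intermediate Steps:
r(F) = -1/4 + 1/(8*F) (r(F) = -1/4 + (1/F)/8 = -1/4 + 1/(8*F))
(r(-24) - 13779)*(47269 - 20175) = ((1/8)*(1 - 2*(-24))/(-24) - 13779)*(47269 - 20175) = ((1/8)*(-1/24)*(1 + 48) - 13779)*27094 = ((1/8)*(-1/24)*49 - 13779)*27094 = (-49/192 - 13779)*27094 = -2645617/192*27094 = -35840173499/96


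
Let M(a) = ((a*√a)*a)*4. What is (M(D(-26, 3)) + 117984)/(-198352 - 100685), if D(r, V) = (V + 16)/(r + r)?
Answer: -39328/99679 - 361*I*√247/5255874312 ≈ -0.39455 - 1.0795e-6*I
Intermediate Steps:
D(r, V) = (16 + V)/(2*r) (D(r, V) = (16 + V)/((2*r)) = (16 + V)*(1/(2*r)) = (16 + V)/(2*r))
M(a) = 4*a^(5/2) (M(a) = (a^(3/2)*a)*4 = a^(5/2)*4 = 4*a^(5/2))
(M(D(-26, 3)) + 117984)/(-198352 - 100685) = (4*((½)*(16 + 3)/(-26))^(5/2) + 117984)/(-198352 - 100685) = (4*((½)*(-1/26)*19)^(5/2) + 117984)/(-299037) = (4*(-19/52)^(5/2) + 117984)*(-1/299037) = (4*(361*I*√247/70304) + 117984)*(-1/299037) = (361*I*√247/17576 + 117984)*(-1/299037) = (117984 + 361*I*√247/17576)*(-1/299037) = -39328/99679 - 361*I*√247/5255874312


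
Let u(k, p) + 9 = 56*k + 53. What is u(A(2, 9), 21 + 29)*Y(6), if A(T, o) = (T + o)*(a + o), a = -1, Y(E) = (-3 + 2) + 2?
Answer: 4972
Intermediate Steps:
Y(E) = 1 (Y(E) = -1 + 2 = 1)
A(T, o) = (-1 + o)*(T + o) (A(T, o) = (T + o)*(-1 + o) = (-1 + o)*(T + o))
u(k, p) = 44 + 56*k (u(k, p) = -9 + (56*k + 53) = -9 + (53 + 56*k) = 44 + 56*k)
u(A(2, 9), 21 + 29)*Y(6) = (44 + 56*(9² - 1*2 - 1*9 + 2*9))*1 = (44 + 56*(81 - 2 - 9 + 18))*1 = (44 + 56*88)*1 = (44 + 4928)*1 = 4972*1 = 4972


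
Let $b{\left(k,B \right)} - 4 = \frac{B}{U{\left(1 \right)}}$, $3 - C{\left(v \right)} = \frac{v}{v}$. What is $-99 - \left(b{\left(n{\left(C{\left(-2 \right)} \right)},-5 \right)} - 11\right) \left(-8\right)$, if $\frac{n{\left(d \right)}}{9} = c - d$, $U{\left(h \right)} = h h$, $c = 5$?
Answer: $-195$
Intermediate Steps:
$U{\left(h \right)} = h^{2}$
$C{\left(v \right)} = 2$ ($C{\left(v \right)} = 3 - \frac{v}{v} = 3 - 1 = 2$)
$n{\left(d \right)} = 45 - 9 d$ ($n{\left(d \right)} = 9 \left(5 - d\right) = 45 - 9 d$)
$b{\left(k,B \right)} = 4 + B$ ($b{\left(k,B \right)} = 4 + \frac{B}{1^{2}} = 4 + \frac{B}{1} = 4 + B 1 = 4 + B$)
$-99 - \left(b{\left(n{\left(C{\left(-2 \right)} \right)},-5 \right)} - 11\right) \left(-8\right) = -99 - \left(\left(4 - 5\right) - 11\right) \left(-8\right) = -99 - \left(-1 - 11\right) \left(-8\right) = -99 - \left(-12\right) \left(-8\right) = -99 - 96 = -195$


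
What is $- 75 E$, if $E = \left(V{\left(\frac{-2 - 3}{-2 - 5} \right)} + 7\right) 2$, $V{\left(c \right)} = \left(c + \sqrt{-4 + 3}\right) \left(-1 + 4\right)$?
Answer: $- \frac{9600}{7} - 450 i \approx -1371.4 - 450.0 i$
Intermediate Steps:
$V{\left(c \right)} = 3 i + 3 c$ ($V{\left(c \right)} = \left(c + \sqrt{-1}\right) 3 = \left(c + i\right) 3 = \left(i + c\right) 3 = 3 i + 3 c$)
$E = \frac{128}{7} + 6 i$ ($E = \left(\left(3 i + 3 \frac{-2 - 3}{-2 - 5}\right) + 7\right) 2 = \left(\left(3 i + 3 \left(- \frac{5}{-7}\right)\right) + 7\right) 2 = \left(\left(3 i + 3 \left(\left(-5\right) \left(- \frac{1}{7}\right)\right)\right) + 7\right) 2 = \left(\left(3 i + 3 \cdot \frac{5}{7}\right) + 7\right) 2 = \left(\left(3 i + \frac{15}{7}\right) + 7\right) 2 = \left(\left(\frac{15}{7} + 3 i\right) + 7\right) 2 = \left(\frac{64}{7} + 3 i\right) 2 = \frac{128}{7} + 6 i \approx 18.286 + 6.0 i$)
$- 75 E = - 75 \left(\frac{128}{7} + 6 i\right) = - \frac{9600}{7} - 450 i$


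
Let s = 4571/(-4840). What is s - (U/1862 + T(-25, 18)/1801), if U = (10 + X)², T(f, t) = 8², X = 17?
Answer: -11130012141/8115378040 ≈ -1.3715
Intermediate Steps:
T(f, t) = 64
U = 729 (U = (10 + 17)² = 27² = 729)
s = -4571/4840 (s = 4571*(-1/4840) = -4571/4840 ≈ -0.94442)
s - (U/1862 + T(-25, 18)/1801) = -4571/4840 - (729/1862 + 64/1801) = -4571/4840 - 1*1432097/3353462 = -4571/4840 - 1432097/3353462 = -11130012141/8115378040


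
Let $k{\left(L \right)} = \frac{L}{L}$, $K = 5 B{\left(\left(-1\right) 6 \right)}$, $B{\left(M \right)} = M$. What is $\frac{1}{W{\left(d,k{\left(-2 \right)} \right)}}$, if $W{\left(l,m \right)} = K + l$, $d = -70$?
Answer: $- \frac{1}{100} \approx -0.01$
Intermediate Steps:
$K = -30$ ($K = 5 \left(\left(-1\right) 6\right) = 5 \left(-6\right) = -30$)
$k{\left(L \right)} = 1$
$W{\left(l,m \right)} = -30 + l$
$\frac{1}{W{\left(d,k{\left(-2 \right)} \right)}} = \frac{1}{-30 - 70} = \frac{1}{-100} = - \frac{1}{100}$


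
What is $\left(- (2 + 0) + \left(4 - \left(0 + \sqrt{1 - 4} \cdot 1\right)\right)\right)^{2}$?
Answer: $\left(2 - i \sqrt{3}\right)^{2} \approx 1.0 - 6.9282 i$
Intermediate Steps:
$\left(- (2 + 0) + \left(4 - \left(0 + \sqrt{1 - 4} \cdot 1\right)\right)\right)^{2} = \left(\left(-1\right) 2 + \left(4 - \left(0 + \sqrt{-3} \cdot 1\right)\right)\right)^{2} = \left(-2 + \left(4 - \left(0 + i \sqrt{3} \cdot 1\right)\right)\right)^{2} = \left(-2 + \left(4 - \left(0 + i \sqrt{3}\right)\right)\right)^{2} = \left(-2 + \left(4 - i \sqrt{3}\right)\right)^{2} = \left(2 - i \sqrt{3}\right)^{2}$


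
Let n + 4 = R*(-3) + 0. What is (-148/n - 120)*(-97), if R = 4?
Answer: 42971/4 ≈ 10743.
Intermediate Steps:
n = -16 (n = -4 + (4*(-3) + 0) = -4 + (-12 + 0) = -4 - 12 = -16)
(-148/n - 120)*(-97) = (-148/(-16) - 120)*(-97) = (-148*(-1/16) - 120)*(-97) = (37/4 - 120)*(-97) = -443/4*(-97) = 42971/4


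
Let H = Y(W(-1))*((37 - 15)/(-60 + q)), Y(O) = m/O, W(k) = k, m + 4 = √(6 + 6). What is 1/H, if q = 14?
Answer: -23/11 - 23*√3/22 ≈ -3.9017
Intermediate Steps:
m = -4 + 2*√3 (m = -4 + √(6 + 6) = -4 + √12 = -4 + 2*√3 ≈ -0.53590)
Y(O) = (-4 + 2*√3)/O
H = -44/23 + 22*√3/23 (H = (2*(-2 + √3)/(-1))*((37 - 15)/(-60 + 14)) = (2*(-1)*(-2 + √3))*(22/(-46)) = (4 - 2*√3)*(22*(-1/46)) = (4 - 2*√3)*(-11/23) = -44/23 + 22*√3/23 ≈ -0.25630)
1/H = 1/(-44/23 + 22*√3/23)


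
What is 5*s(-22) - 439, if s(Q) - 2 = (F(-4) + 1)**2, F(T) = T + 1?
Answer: -409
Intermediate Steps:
F(T) = 1 + T
s(Q) = 6 (s(Q) = 2 + ((1 - 4) + 1)**2 = 2 + (-3 + 1)**2 = 2 + (-2)**2 = 2 + 4 = 6)
5*s(-22) - 439 = 5*6 - 439 = 30 - 439 = -409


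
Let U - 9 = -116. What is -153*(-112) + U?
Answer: 17029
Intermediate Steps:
U = -107 (U = 9 - 116 = -107)
-153*(-112) + U = -153*(-112) - 107 = 17136 - 107 = 17029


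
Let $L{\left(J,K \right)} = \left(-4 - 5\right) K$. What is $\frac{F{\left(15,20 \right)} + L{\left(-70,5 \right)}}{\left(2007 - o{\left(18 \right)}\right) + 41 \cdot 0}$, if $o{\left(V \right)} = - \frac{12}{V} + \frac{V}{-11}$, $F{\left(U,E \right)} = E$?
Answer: $- \frac{825}{66307} \approx -0.012442$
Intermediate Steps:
$L{\left(J,K \right)} = - 9 K$
$o{\left(V \right)} = - \frac{12}{V} - \frac{V}{11}$ ($o{\left(V \right)} = - \frac{12}{V} + V \left(- \frac{1}{11}\right) = - \frac{12}{V} - \frac{V}{11}$)
$\frac{F{\left(15,20 \right)} + L{\left(-70,5 \right)}}{\left(2007 - o{\left(18 \right)}\right) + 41 \cdot 0} = \frac{20 - 45}{\left(2007 - \left(- \frac{12}{18} - \frac{18}{11}\right)\right) + 41 \cdot 0} = \frac{20 - 45}{\left(2007 - \left(\left(-12\right) \frac{1}{18} - \frac{18}{11}\right)\right) + 0} = - \frac{25}{\left(2007 - \left(- \frac{2}{3} - \frac{18}{11}\right)\right) + 0} = - \frac{25}{\left(2007 - - \frac{76}{33}\right) + 0} = - \frac{25}{\left(2007 + \frac{76}{33}\right) + 0} = - \frac{25}{\frac{66307}{33} + 0} = - \frac{25}{\frac{66307}{33}} = \left(-25\right) \frac{33}{66307} = - \frac{825}{66307}$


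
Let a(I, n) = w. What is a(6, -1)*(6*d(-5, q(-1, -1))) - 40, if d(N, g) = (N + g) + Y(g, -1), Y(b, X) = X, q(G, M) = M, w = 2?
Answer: -124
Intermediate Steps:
d(N, g) = -1 + N + g (d(N, g) = (N + g) - 1 = -1 + N + g)
a(I, n) = 2
a(6, -1)*(6*d(-5, q(-1, -1))) - 40 = 2*(6*(-1 - 5 - 1)) - 40 = 2*(6*(-7)) - 40 = 2*(-42) - 40 = -84 - 40 = -124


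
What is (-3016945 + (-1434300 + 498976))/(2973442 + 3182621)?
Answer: -439141/684007 ≈ -0.64201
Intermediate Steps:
(-3016945 + (-1434300 + 498976))/(2973442 + 3182621) = (-3016945 - 935324)/6156063 = -3952269*1/6156063 = -439141/684007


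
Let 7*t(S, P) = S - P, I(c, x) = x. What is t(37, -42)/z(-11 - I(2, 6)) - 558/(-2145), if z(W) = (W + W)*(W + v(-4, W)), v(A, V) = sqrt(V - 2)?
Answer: 78047/280280 + 79*I*sqrt(19)/73304 ≈ 0.27846 + 0.0046976*I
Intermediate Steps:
v(A, V) = sqrt(-2 + V)
t(S, P) = -P/7 + S/7 (t(S, P) = (S - P)/7 = -P/7 + S/7)
z(W) = 2*W*(W + sqrt(-2 + W)) (z(W) = (W + W)*(W + sqrt(-2 + W)) = (2*W)*(W + sqrt(-2 + W)) = 2*W*(W + sqrt(-2 + W)))
t(37, -42)/z(-11 - I(2, 6)) - 558/(-2145) = (-1/7*(-42) + (1/7)*37)/((2*(-11 - 1*6)*((-11 - 1*6) + sqrt(-2 + (-11 - 1*6))))) - 558/(-2145) = (6 + 37/7)/((2*(-11 - 6)*((-11 - 6) + sqrt(-2 + (-11 - 6))))) - 558*(-1/2145) = 79/(7*((2*(-17)*(-17 + sqrt(-2 - 17))))) + 186/715 = 79/(7*((2*(-17)*(-17 + sqrt(-19))))) + 186/715 = 79/(7*((2*(-17)*(-17 + I*sqrt(19))))) + 186/715 = 79/(7*(578 - 34*I*sqrt(19))) + 186/715 = 186/715 + 79/(7*(578 - 34*I*sqrt(19)))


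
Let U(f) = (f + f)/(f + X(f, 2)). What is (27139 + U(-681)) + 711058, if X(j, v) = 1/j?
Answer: 171174322318/231881 ≈ 7.3820e+5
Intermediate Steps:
U(f) = 2*f/(f + 1/f) (U(f) = (f + f)/(f + 1/f) = (2*f)/(f + 1/f) = 2*f/(f + 1/f))
(27139 + U(-681)) + 711058 = (27139 + 2*(-681)**2/(1 + (-681)**2)) + 711058 = (27139 + 2*463761/(1 + 463761)) + 711058 = (27139 + 2*463761/463762) + 711058 = (27139 + 2*463761*(1/463762)) + 711058 = (27139 + 463761/231881) + 711058 = 6293482220/231881 + 711058 = 171174322318/231881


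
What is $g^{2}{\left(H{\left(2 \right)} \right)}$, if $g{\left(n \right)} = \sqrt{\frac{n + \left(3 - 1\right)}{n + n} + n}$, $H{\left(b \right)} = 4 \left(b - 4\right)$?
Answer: $- \frac{61}{8} \approx -7.625$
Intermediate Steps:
$H{\left(b \right)} = -16 + 4 b$ ($H{\left(b \right)} = 4 \left(-4 + b\right) = -16 + 4 b$)
$g{\left(n \right)} = \sqrt{n + \frac{2 + n}{2 n}}$ ($g{\left(n \right)} = \sqrt{\frac{n + \left(3 - 1\right)}{2 n} + n} = \sqrt{\left(n + 2\right) \frac{1}{2 n} + n} = \sqrt{\left(2 + n\right) \frac{1}{2 n} + n} = \sqrt{\frac{2 + n}{2 n} + n} = \sqrt{n + \frac{2 + n}{2 n}}$)
$g^{2}{\left(H{\left(2 \right)} \right)} = \left(\frac{\sqrt{2 + 4 \left(-16 + 4 \cdot 2\right) + \frac{4}{-16 + 4 \cdot 2}}}{2}\right)^{2} = \left(\frac{\sqrt{2 + 4 \left(-16 + 8\right) + \frac{4}{-16 + 8}}}{2}\right)^{2} = \left(\frac{\sqrt{2 + 4 \left(-8\right) + \frac{4}{-8}}}{2}\right)^{2} = \left(\frac{\sqrt{2 - 32 + 4 \left(- \frac{1}{8}\right)}}{2}\right)^{2} = \left(\frac{\sqrt{2 - 32 - \frac{1}{2}}}{2}\right)^{2} = \left(\frac{\sqrt{- \frac{61}{2}}}{2}\right)^{2} = \left(\frac{\frac{1}{2} i \sqrt{122}}{2}\right)^{2} = \left(\frac{i \sqrt{122}}{4}\right)^{2} = - \frac{61}{8}$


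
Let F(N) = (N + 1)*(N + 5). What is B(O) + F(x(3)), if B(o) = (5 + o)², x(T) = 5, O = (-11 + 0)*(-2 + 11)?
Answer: 8896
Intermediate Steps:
O = -99 (O = -11*9 = -99)
F(N) = (1 + N)*(5 + N)
B(O) + F(x(3)) = (5 - 99)² + (5 + 5² + 6*5) = (-94)² + (5 + 25 + 30) = 8836 + 60 = 8896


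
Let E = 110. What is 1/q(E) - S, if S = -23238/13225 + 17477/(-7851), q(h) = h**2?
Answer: 200174386871/50253465900 ≈ 3.9833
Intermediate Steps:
S = -413574863/103829475 (S = -23238*1/13225 + 17477*(-1/7851) = -23238/13225 - 17477/7851 = -413574863/103829475 ≈ -3.9832)
1/q(E) - S = 1/(110**2) - 1*(-413574863/103829475) = 1/12100 + 413574863/103829475 = 200174386871/50253465900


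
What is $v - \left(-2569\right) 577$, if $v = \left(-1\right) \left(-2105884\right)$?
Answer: $3588197$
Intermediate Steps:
$v = 2105884$
$v - \left(-2569\right) 577 = 2105884 - \left(-2569\right) 577 = 2105884 - -1482313 = 2105884 + 1482313 = 3588197$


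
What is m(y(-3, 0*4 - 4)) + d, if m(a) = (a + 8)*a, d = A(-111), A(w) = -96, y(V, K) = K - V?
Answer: -103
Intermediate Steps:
d = -96
m(a) = a*(8 + a) (m(a) = (8 + a)*a = a*(8 + a))
m(y(-3, 0*4 - 4)) + d = ((0*4 - 4) - 1*(-3))*(8 + ((0*4 - 4) - 1*(-3))) - 96 = ((0 - 4) + 3)*(8 + ((0 - 4) + 3)) - 96 = (-4 + 3)*(8 + (-4 + 3)) - 96 = -(8 - 1) - 96 = -1*7 - 96 = -7 - 96 = -103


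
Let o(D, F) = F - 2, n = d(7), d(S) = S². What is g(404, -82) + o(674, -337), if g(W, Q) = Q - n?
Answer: -470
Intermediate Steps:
n = 49 (n = 7² = 49)
o(D, F) = -2 + F
g(W, Q) = -49 + Q (g(W, Q) = Q - 1*49 = Q - 49 = -49 + Q)
g(404, -82) + o(674, -337) = (-49 - 82) + (-2 - 337) = -131 - 339 = -470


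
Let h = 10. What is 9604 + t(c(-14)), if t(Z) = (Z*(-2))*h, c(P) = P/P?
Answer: 9584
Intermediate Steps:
c(P) = 1
t(Z) = -20*Z (t(Z) = (Z*(-2))*10 = -2*Z*10 = -20*Z)
9604 + t(c(-14)) = 9604 - 20*1 = 9604 - 20 = 9584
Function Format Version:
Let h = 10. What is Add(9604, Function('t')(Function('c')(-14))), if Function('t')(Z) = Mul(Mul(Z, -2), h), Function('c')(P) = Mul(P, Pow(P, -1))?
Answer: 9584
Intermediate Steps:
Function('c')(P) = 1
Function('t')(Z) = Mul(-20, Z) (Function('t')(Z) = Mul(Mul(Z, -2), 10) = Mul(Mul(-2, Z), 10) = Mul(-20, Z))
Add(9604, Function('t')(Function('c')(-14))) = Add(9604, Mul(-20, 1)) = Add(9604, -20) = 9584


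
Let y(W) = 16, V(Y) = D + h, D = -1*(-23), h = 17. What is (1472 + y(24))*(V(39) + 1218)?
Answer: 1871904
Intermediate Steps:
D = 23
V(Y) = 40 (V(Y) = 23 + 17 = 40)
(1472 + y(24))*(V(39) + 1218) = (1472 + 16)*(40 + 1218) = 1488*1258 = 1871904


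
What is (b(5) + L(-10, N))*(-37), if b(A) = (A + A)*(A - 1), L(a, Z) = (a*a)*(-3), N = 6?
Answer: 9620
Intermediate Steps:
L(a, Z) = -3*a**2 (L(a, Z) = a**2*(-3) = -3*a**2)
b(A) = 2*A*(-1 + A) (b(A) = (2*A)*(-1 + A) = 2*A*(-1 + A))
(b(5) + L(-10, N))*(-37) = (2*5*(-1 + 5) - 3*(-10)**2)*(-37) = (2*5*4 - 3*100)*(-37) = (40 - 300)*(-37) = -260*(-37) = 9620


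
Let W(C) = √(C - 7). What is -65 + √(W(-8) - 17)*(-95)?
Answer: -65 - 95*√(-17 + I*√15) ≈ -109.34 - 394.2*I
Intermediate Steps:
W(C) = √(-7 + C)
-65 + √(W(-8) - 17)*(-95) = -65 + √(√(-7 - 8) - 17)*(-95) = -65 + √(√(-15) - 17)*(-95) = -65 + √(I*√15 - 17)*(-95) = -65 + √(-17 + I*√15)*(-95) = -65 - 95*√(-17 + I*√15)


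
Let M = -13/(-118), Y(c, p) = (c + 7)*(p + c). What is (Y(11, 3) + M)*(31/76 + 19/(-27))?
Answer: -18057643/242136 ≈ -74.576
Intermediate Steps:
Y(c, p) = (7 + c)*(c + p)
M = 13/118 (M = -13*(-1/118) = 13/118 ≈ 0.11017)
(Y(11, 3) + M)*(31/76 + 19/(-27)) = ((11² + 7*11 + 7*3 + 11*3) + 13/118)*(31/76 + 19/(-27)) = ((121 + 77 + 21 + 33) + 13/118)*(31*(1/76) + 19*(-1/27)) = (252 + 13/118)*(31/76 - 19/27) = (29749/118)*(-607/2052) = -18057643/242136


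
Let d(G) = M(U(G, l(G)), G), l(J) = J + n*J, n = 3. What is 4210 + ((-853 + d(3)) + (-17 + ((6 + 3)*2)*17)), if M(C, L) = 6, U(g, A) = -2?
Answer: 3652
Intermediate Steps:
l(J) = 4*J (l(J) = J + 3*J = 4*J)
d(G) = 6
4210 + ((-853 + d(3)) + (-17 + ((6 + 3)*2)*17)) = 4210 + ((-853 + 6) + (-17 + ((6 + 3)*2)*17)) = 4210 + (-847 + (-17 + (9*2)*17)) = 4210 + (-847 + (-17 + 18*17)) = 4210 + (-847 + (-17 + 306)) = 4210 + (-847 + 289) = 4210 - 558 = 3652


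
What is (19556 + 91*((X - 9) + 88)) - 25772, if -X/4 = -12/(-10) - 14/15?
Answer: 13139/15 ≈ 875.93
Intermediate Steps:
X = -16/15 (X = -4*(-12/(-10) - 14/15) = -4*(-12*(-⅒) - 14*1/15) = -4*(6/5 - 14/15) = -4*4/15 = -16/15 ≈ -1.0667)
(19556 + 91*((X - 9) + 88)) - 25772 = (19556 + 91*((-16/15 - 9) + 88)) - 25772 = (19556 + 91*(-151/15 + 88)) - 25772 = (19556 + 91*(1169/15)) - 25772 = (19556 + 106379/15) - 25772 = 399719/15 - 25772 = 13139/15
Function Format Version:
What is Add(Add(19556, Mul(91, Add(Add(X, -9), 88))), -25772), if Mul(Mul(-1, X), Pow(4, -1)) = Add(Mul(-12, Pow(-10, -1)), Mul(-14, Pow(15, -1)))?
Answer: Rational(13139, 15) ≈ 875.93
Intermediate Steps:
X = Rational(-16, 15) (X = Mul(-4, Add(Mul(-12, Pow(-10, -1)), Mul(-14, Pow(15, -1)))) = Mul(-4, Add(Mul(-12, Rational(-1, 10)), Mul(-14, Rational(1, 15)))) = Mul(-4, Add(Rational(6, 5), Rational(-14, 15))) = Mul(-4, Rational(4, 15)) = Rational(-16, 15) ≈ -1.0667)
Add(Add(19556, Mul(91, Add(Add(X, -9), 88))), -25772) = Add(Add(19556, Mul(91, Add(Add(Rational(-16, 15), -9), 88))), -25772) = Add(Add(19556, Mul(91, Add(Rational(-151, 15), 88))), -25772) = Add(Add(19556, Mul(91, Rational(1169, 15))), -25772) = Add(Add(19556, Rational(106379, 15)), -25772) = Add(Rational(399719, 15), -25772) = Rational(13139, 15)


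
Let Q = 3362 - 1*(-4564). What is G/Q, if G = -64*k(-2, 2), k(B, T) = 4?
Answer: -128/3963 ≈ -0.032299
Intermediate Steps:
Q = 7926 (Q = 3362 + 4564 = 7926)
G = -256 (G = -64*4 = -256)
G/Q = -256/7926 = -256*1/7926 = -128/3963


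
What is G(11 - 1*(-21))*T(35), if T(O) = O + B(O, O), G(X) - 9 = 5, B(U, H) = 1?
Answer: 504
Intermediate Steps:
G(X) = 14 (G(X) = 9 + 5 = 14)
T(O) = 1 + O (T(O) = O + 1 = 1 + O)
G(11 - 1*(-21))*T(35) = 14*(1 + 35) = 14*36 = 504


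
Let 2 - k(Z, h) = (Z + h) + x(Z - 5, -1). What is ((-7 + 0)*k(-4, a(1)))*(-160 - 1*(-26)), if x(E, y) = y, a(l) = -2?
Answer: 8442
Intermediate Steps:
k(Z, h) = 3 - Z - h (k(Z, h) = 2 - ((Z + h) - 1) = 2 - (-1 + Z + h) = 2 + (1 - Z - h) = 3 - Z - h)
((-7 + 0)*k(-4, a(1)))*(-160 - 1*(-26)) = ((-7 + 0)*(3 - 1*(-4) - 1*(-2)))*(-160 - 1*(-26)) = (-7*(3 + 4 + 2))*(-160 + 26) = -7*9*(-134) = -63*(-134) = 8442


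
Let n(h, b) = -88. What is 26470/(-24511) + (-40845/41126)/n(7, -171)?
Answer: -94796107565/88707465968 ≈ -1.0686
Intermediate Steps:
26470/(-24511) + (-40845/41126)/n(7, -171) = 26470/(-24511) - 40845/41126/(-88) = 26470*(-1/24511) - 40845*1/41126*(-1/88) = -26470/24511 - 40845/41126*(-1/88) = -26470/24511 + 40845/3619088 = -94796107565/88707465968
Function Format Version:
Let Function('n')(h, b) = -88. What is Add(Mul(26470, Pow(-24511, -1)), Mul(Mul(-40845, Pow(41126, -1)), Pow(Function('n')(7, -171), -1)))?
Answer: Rational(-94796107565, 88707465968) ≈ -1.0686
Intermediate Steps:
Add(Mul(26470, Pow(-24511, -1)), Mul(Mul(-40845, Pow(41126, -1)), Pow(Function('n')(7, -171), -1))) = Add(Mul(26470, Pow(-24511, -1)), Mul(Mul(-40845, Pow(41126, -1)), Pow(-88, -1))) = Add(Mul(26470, Rational(-1, 24511)), Mul(Mul(-40845, Rational(1, 41126)), Rational(-1, 88))) = Add(Rational(-26470, 24511), Mul(Rational(-40845, 41126), Rational(-1, 88))) = Add(Rational(-26470, 24511), Rational(40845, 3619088)) = Rational(-94796107565, 88707465968)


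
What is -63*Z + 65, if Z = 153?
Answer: -9574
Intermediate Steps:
-63*Z + 65 = -63*153 + 65 = -9639 + 65 = -9574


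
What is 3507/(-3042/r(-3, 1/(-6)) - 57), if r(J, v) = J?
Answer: 1169/319 ≈ 3.6646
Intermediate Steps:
3507/(-3042/r(-3, 1/(-6)) - 57) = 3507/(-3042/(-3) - 57) = 3507/(-3042*(-1)/3 - 57) = 3507/(-26*(-39) - 57) = 3507/(1014 - 57) = 3507/957 = 3507*(1/957) = 1169/319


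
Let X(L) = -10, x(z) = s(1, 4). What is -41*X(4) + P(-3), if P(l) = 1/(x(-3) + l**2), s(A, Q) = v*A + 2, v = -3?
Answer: 3281/8 ≈ 410.13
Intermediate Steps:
s(A, Q) = 2 - 3*A (s(A, Q) = -3*A + 2 = 2 - 3*A)
x(z) = -1 (x(z) = 2 - 3*1 = 2 - 3 = -1)
P(l) = 1/(-1 + l**2)
-41*X(4) + P(-3) = -41*(-10) + 1/(-1 + (-3)**2) = 410 + 1/(-1 + 9) = 410 + 1/8 = 3281/8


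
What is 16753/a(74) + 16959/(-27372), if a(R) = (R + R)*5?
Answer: 9291947/421985 ≈ 22.020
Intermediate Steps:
a(R) = 10*R (a(R) = (2*R)*5 = 10*R)
16753/a(74) + 16959/(-27372) = 16753/((10*74)) + 16959/(-27372) = 16753/740 + 16959*(-1/27372) = 16753*(1/740) - 5653/9124 = 16753/740 - 5653/9124 = 9291947/421985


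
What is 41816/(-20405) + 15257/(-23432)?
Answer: -1291151597/478129960 ≈ -2.7004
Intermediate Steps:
41816/(-20405) + 15257/(-23432) = 41816*(-1/20405) + 15257*(-1/23432) = -41816/20405 - 15257/23432 = -1291151597/478129960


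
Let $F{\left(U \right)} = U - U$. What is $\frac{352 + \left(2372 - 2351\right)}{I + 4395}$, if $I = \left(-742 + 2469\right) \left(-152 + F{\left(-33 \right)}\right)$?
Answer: $- \frac{373}{258109} \approx -0.0014451$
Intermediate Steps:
$F{\left(U \right)} = 0$
$I = -262504$ ($I = \left(-742 + 2469\right) \left(-152 + 0\right) = 1727 \left(-152\right) = -262504$)
$\frac{352 + \left(2372 - 2351\right)}{I + 4395} = \frac{352 + \left(2372 - 2351\right)}{-262504 + 4395} = \frac{352 + \left(2372 - 2351\right)}{-258109} = \left(352 + 21\right) \left(- \frac{1}{258109}\right) = 373 \left(- \frac{1}{258109}\right) = - \frac{373}{258109}$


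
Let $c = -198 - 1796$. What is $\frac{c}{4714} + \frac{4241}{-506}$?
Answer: $- \frac{10500519}{1192642} \approx -8.8044$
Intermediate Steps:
$c = -1994$ ($c = -198 - 1796 = -1994$)
$\frac{c}{4714} + \frac{4241}{-506} = - \frac{1994}{4714} + \frac{4241}{-506} = \left(-1994\right) \frac{1}{4714} + 4241 \left(- \frac{1}{506}\right) = - \frac{997}{2357} - \frac{4241}{506} = - \frac{10500519}{1192642}$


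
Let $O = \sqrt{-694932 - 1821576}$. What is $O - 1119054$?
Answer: $-1119054 + 54 i \sqrt{863} \approx -1.1191 \cdot 10^{6} + 1586.3 i$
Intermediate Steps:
$O = 54 i \sqrt{863}$ ($O = \sqrt{-2516508} = 54 i \sqrt{863} \approx 1586.4 i$)
$O - 1119054 = 54 i \sqrt{863} - 1119054 = -1119054 + 54 i \sqrt{863}$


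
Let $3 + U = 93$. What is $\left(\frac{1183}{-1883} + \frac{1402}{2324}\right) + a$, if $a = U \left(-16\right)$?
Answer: $- \frac{450120129}{312578} \approx -1440.0$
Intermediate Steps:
$U = 90$ ($U = -3 + 93 = 90$)
$a = -1440$ ($a = 90 \left(-16\right) = -1440$)
$\left(\frac{1183}{-1883} + \frac{1402}{2324}\right) + a = \left(\frac{1183}{-1883} + \frac{1402}{2324}\right) - 1440 = \left(1183 \left(- \frac{1}{1883}\right) + 1402 \cdot \frac{1}{2324}\right) - 1440 = \left(- \frac{169}{269} + \frac{701}{1162}\right) - 1440 = - \frac{7809}{312578} - 1440 = - \frac{450120129}{312578}$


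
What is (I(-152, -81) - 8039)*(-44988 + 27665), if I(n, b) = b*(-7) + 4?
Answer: 129368164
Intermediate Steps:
I(n, b) = 4 - 7*b (I(n, b) = -7*b + 4 = 4 - 7*b)
(I(-152, -81) - 8039)*(-44988 + 27665) = ((4 - 7*(-81)) - 8039)*(-44988 + 27665) = ((4 + 567) - 8039)*(-17323) = (571 - 8039)*(-17323) = -7468*(-17323) = 129368164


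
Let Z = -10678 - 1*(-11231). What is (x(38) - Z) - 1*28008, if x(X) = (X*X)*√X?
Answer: -28561 + 1444*√38 ≈ -19660.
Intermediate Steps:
x(X) = X^(5/2) (x(X) = X²*√X = X^(5/2))
Z = 553 (Z = -10678 + 11231 = 553)
(x(38) - Z) - 1*28008 = (38^(5/2) - 1*553) - 1*28008 = (1444*√38 - 553) - 28008 = (-553 + 1444*√38) - 28008 = -28561 + 1444*√38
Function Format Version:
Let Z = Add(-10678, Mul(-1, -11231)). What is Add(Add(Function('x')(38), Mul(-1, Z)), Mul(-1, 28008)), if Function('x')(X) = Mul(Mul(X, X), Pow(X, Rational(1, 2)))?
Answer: Add(-28561, Mul(1444, Pow(38, Rational(1, 2)))) ≈ -19660.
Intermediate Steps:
Function('x')(X) = Pow(X, Rational(5, 2)) (Function('x')(X) = Mul(Pow(X, 2), Pow(X, Rational(1, 2))) = Pow(X, Rational(5, 2)))
Z = 553 (Z = Add(-10678, 11231) = 553)
Add(Add(Function('x')(38), Mul(-1, Z)), Mul(-1, 28008)) = Add(Add(Pow(38, Rational(5, 2)), Mul(-1, 553)), Mul(-1, 28008)) = Add(Add(Mul(1444, Pow(38, Rational(1, 2))), -553), -28008) = Add(Add(-553, Mul(1444, Pow(38, Rational(1, 2)))), -28008) = Add(-28561, Mul(1444, Pow(38, Rational(1, 2))))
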